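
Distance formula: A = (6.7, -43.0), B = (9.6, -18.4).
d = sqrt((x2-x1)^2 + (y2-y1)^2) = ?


dx = 9.6 - 6.7 = 2.9
dy = -18.4 + 43.0 = 24.6
d = sqrt(8.41 + 605.16) = sqrt(613.57) = 24.7703

24.7703


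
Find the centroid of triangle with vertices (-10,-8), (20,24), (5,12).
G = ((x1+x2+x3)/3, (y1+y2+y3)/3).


Gx = (-10+20+5)/3 = 15/3 = 5.0000
Gy = (-8+24+12)/3 = 28/3 = 9.3333

G = (5.0000, 9.3333)


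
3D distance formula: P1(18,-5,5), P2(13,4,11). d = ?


dx=-5, dy=9, dz=6
d = sqrt(25+81+36) = sqrt(142) = 11.9164

11.9164


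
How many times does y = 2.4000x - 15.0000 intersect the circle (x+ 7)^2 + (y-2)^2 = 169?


Substitute y = 2.4000x - 15.0000: (x+ 7)^2 + (2.4000x- 15.0000-2)^2 = 169
Expand to Ax^2 + Bx + C = 0, where b-k = -17
A = 1+m^2 = 6.76
B = 2(m(b-k) - h) = 2(2.4000*(-17) + 7) = -67.6
C = h^2 + (b-k)^2 - r^2 = 49 + 289 - 169 = 169
disc = B^2-4AC = 4569.7600 - 4569.7600 = 0
disc = 0

1 intersection point (tangent)


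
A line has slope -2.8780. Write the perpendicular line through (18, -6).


Perpendicular slope = -1/m1 = -1/(-2.8780) = 0.3475
b2 = y0 - m2*x0 = -6 + 18/(-2.8780) = -6 - 6.2543 = -12.2543

y = 0.3475x - 12.2543


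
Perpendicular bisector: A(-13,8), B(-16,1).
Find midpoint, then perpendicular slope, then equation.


Midpoint = (-14.5, 4.5)
Slope of AB = dy/dx = -7/(-3) = 2.3333
Perp slope = -dx/dy = -3/7 = -0.4286
b = My - (perp slope)*Mx = 4.5 + (-3*(-14.5))/(-7) = 4.5 - 6.2143 = -1.7143

y = -0.4286x - 1.7143


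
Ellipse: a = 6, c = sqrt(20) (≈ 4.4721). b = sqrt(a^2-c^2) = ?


b^2 = 6^2 - (sqrt(20))^2 = 36 - 20 = 16
b = sqrt(16) = 4

b = 4


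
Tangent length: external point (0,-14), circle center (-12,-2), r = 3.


d = sqrt((0+ 12)^2 + (-14+ 2)^2) = sqrt(144+144) = 16.9706
L = sqrt(288.0000 - 9) = sqrt(279.0000) = 16.7033

16.7033


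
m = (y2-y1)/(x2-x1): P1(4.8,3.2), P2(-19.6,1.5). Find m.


dy = 1.5 - 3.2 = -1.7
dx = -19.6 - 4.8 = -24.4
m = -1.7/(-24.4) = 0.0697

m = 0.0697


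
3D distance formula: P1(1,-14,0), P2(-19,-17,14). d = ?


dx=-20, dy=-3, dz=14
d = sqrt(400+9+196) = sqrt(605) = 24.5967

24.5967


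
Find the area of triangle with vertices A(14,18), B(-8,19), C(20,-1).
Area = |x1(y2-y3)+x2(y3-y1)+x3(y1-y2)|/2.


14*(19+ 1) = 280
-8*(-1-18) = 152
20*(18-19) = -20
sum = 412
Area = |412|/2 = 206.0000

206.0000 sq units


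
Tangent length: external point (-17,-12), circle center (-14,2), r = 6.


d = sqrt((-17+ 14)^2 + (-12-2)^2) = sqrt(9+196) = 14.3178
L = sqrt(205.0000 - 36) = sqrt(169.0000) = 13.0000

13.0000


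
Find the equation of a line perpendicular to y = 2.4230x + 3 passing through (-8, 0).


Perpendicular slope = -1/m1 = -1/2.4230 = -0.4127
b2 = y0 - m2*x0 = 0 - 8/2.4230 = 0 - 3.3017 = -3.3017

y = -0.4127x - 3.3017


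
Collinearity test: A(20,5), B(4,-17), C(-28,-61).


20*(-17+ 61) + 4*(-61-5) - 28*(5+ 17)
= 880 - 264 - 616 = 0

Yes, collinear (determinant = 0)


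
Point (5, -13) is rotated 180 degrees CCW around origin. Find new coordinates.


cos(180) = -1, sin(180) = 0
x' = 5*(-1) + 13*0 = -5
y' = 5*0 - 13*(-1) = 13

(-5, 13)


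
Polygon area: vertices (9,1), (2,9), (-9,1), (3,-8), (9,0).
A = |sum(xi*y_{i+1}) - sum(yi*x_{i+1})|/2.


sum(xi*y_{i+1}) = 9*9 + 2*1 - 9*(-8) + 3*0 + 9*1 = 164
sum(yi*x_{i+1}) = 1*2 + 9*(-9) + 1*3 - 8*9 + 0*9 = -148
Area = |164 + 148|/2 = 312/2 = 156.0000

156.0000 sq units


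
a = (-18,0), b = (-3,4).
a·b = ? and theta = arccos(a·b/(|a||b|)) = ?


a·b = -18*(-3) + 0*4 = 54 + 0 = 54
|a| = sqrt(324+0) = 18.0000
|b| = sqrt(9+16) = 5.0000
cos(theta) = 54/(sqrt(324)*sqrt(25)) = 54/sqrt(8100) = 0.600000
theta = arccos(54/sqrt(8100)) = 53.1301 degrees

a·b = 54, theta = 53.1301 deg


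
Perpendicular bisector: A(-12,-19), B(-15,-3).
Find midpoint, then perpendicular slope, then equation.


Midpoint = (-13.5, -11)
Slope of AB = dy/dx = 16/(-3) = -5.3333
Perp slope = -dx/dy = 3/16 = 0.1875
b = My - (perp slope)*Mx = -11 + (-3*(-13.5))/16 = -11 + 2.5312 = -8.4688

y = 0.1875x - 8.4688


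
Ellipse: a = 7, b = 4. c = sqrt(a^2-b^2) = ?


c^2 = 7^2 - 4^2 = 49 - 16 = 33
c = sqrt(33) = 5.7446

c = 5.7446


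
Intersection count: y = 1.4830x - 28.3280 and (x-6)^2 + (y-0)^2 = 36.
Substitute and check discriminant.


Substitute y = 1.4830x - 28.3280: (x-6)^2 + (1.4830x- 28.3280-0)^2 = 36
Expand to Ax^2 + Bx + C = 0, where b-k = -28.328
A = 1+m^2 = 3.199289
B = 2(m(b-k) - h) = 2(1.4830*(-28.328) - 6) = -96.020848
C = h^2 + (b-k)^2 - r^2 = 36 + 802.475584 - 36 = 802.475584
disc = B^2-4AC = 9220.0033 - 10269.4052 = -1049.4019
disc < 0

0 intersection points


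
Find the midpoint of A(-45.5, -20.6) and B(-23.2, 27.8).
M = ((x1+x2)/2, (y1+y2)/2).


Mx = (-45.5 - 23.2)/2 = -68.7/2 = -34.3500
My = (-20.6 + 27.8)/2 = 7.2/2 = 3.6000

(-34.3500, 3.6000)


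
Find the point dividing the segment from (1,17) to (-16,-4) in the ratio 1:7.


Px = (1*(-16) + 7*1)/8 = -9/8 = -1.1250
Py = (1*(-4) + 7*17)/8 = 115/8 = 14.3750

P = (-1.1250, 14.3750)


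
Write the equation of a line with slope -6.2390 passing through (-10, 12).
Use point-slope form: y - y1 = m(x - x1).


y - 12 = -6.2390(x + 10)
y = -6.2390x + 12 + 6.2390*(-10)
y = -6.2390x - 50.3900

y = -6.2390x - 50.3900


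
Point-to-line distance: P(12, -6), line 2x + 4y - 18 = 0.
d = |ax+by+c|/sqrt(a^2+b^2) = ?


|2*12 + 4*(-6) - 18| = |-18| = 18
sqrt(4 + 16) = sqrt(20) = 4.4721
d = 18/sqrt(20) = 4.0249

4.0249


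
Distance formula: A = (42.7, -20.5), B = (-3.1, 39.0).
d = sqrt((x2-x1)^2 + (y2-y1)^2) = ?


dx = -3.1 - 42.7 = -45.8
dy = 39.0 + 20.5 = 59.5
d = sqrt(2097.64 + 3540.25) = sqrt(5637.89) = 75.0859

75.0859


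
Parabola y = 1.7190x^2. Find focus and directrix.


a = 1.7190
1/(4a) = 0.1454
Focus = (0, 0.1454)
Directrix: y = -0.1454

Focus = (0, 0.1454), Directrix: y = -0.1454


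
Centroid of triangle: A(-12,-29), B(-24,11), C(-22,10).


Gx = (-12- 24- 22)/3 = -58/3 = -19.3333
Gy = (-29+11+10)/3 = -8/3 = -2.6667

G = (-19.3333, -2.6667)


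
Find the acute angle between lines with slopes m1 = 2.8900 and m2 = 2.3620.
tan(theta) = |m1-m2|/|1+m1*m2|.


m1-m2 = 0.528
1+m1*m2 = 7.82618
tan(theta) = |0.528/7.82618| = 0.067466
theta = arctan(|0.528/7.82618|) = 3.8597 degrees (acute angle)

3.8597 degrees


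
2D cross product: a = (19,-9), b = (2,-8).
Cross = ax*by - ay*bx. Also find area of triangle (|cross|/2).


cross = 19*(-8) + 9*2 = -152 + 18 = -134
Triangle area = |-134|/2 = 134/2 = 67.0000

cross = -134, triangle area = 67.0000


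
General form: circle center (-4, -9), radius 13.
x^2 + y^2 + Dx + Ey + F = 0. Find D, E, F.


(x+ 4)^2 + (y+ 9)^2 = 13^2
D = -2h = 8, E = -2k = 18
F = h^2+k^2-r^2 = 16+81-169 = -72

D = 8, E = 18, F = -72


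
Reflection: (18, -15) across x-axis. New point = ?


Reflection rule for x-axis: (x, -y)
(18, -15) -> (18, 15)

(18, 15)


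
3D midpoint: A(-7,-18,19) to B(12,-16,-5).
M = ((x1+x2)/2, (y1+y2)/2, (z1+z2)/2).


Mx = (-7+12)/2 = 2.5000
My = (-18- 16)/2 = -17.0000
Mz = (19- 5)/2 = 7.0000

M = (2.5000, -17.0000, 7.0000)


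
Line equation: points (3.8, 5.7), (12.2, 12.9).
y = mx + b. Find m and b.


m = (7.2)/(8.4) = 0.8571
b = y1 - m*x1 = 5.7 - (7.2*3.8)/(8.4) = 5.7 - 3.2571 = 2.4429

y = 0.8571x + 2.4429


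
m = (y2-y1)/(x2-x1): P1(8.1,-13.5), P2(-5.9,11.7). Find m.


dy = 11.7 + 13.5 = 25.2
dx = -5.9 - 8.1 = -14.0
m = 25.2/(-14.0) = -1.8000

m = -1.8000


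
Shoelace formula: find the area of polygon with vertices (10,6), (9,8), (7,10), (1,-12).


sum(xi*y_{i+1}) = 10*8 + 9*10 + 7*(-12) + 1*6 = 92
sum(yi*x_{i+1}) = 6*9 + 8*7 + 10*1 - 12*10 = 0
Area = |92 - 0|/2 = 92/2 = 46.0000

46.0000 sq units


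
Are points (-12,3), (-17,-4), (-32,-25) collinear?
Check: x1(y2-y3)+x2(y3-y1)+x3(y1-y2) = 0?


-12*(-4+ 25) - 17*(-25-3) - 32*(3+ 4)
= -252 + 476 - 224 = 0

Yes, collinear (determinant = 0)


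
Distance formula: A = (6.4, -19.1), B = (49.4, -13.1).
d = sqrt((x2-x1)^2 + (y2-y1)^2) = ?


dx = 49.4 - 6.4 = 43.0
dy = -13.1 + 19.1 = 6
d = sqrt(1849.0 + 36) = sqrt(1885.0) = 43.4166

43.4166


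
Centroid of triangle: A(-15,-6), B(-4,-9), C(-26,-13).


Gx = (-15- 4- 26)/3 = -45/3 = -15.0000
Gy = (-6- 9- 13)/3 = -28/3 = -9.3333

G = (-15.0000, -9.3333)


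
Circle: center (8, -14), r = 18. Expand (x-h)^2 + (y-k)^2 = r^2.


(x-8)^2 + (y+ 14)^2 = 18^2
D = -2h = -16, E = -2k = 28
F = h^2+k^2-r^2 = 64+196-324 = -64

x^2 + y^2 - 16x + 28y - 64 = 0


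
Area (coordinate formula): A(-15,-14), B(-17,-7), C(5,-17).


-15*(-7+ 17) = -150
-17*(-17+ 14) = 51
5*(-14+ 7) = -35
sum = -134
Area = |-134|/2 = 67.0000

67.0000 sq units


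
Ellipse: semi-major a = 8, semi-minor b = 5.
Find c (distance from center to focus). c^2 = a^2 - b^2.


c^2 = 8^2 - 5^2 = 64 - 25 = 39
c = sqrt(39) = 6.2450

c = 6.2450


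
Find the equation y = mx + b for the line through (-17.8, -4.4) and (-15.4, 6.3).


m = (10.7)/(2.4) = 4.4583
b = y1 - m*x1 = -4.4 - (10.7*(-17.8))/(2.4) = -4.4 + 79.3583 = 74.9583

y = 4.4583x + 74.9583


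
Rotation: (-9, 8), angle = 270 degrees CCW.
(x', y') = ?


cos(270) = 0, sin(270) = -1
x' = -9*0 - 8*(-1) = 8
y' = -9*(-1) + 8*0 = 9

(8, 9)


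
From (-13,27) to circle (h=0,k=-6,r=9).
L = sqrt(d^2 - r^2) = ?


d = sqrt((-13-0)^2 + (27+ 6)^2) = sqrt(169+1089) = 35.4683
L = sqrt(1258.0000 - 81) = sqrt(1177.0000) = 34.3074

34.3074


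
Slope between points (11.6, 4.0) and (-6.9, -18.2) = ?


dy = -18.2 - 4.0 = -22.2
dx = -6.9 - 11.6 = -18.5
m = -22.2/(-18.5) = 1.2000

m = 1.2000


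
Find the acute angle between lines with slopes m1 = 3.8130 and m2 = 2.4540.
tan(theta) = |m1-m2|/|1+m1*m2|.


m1-m2 = 1.359
1+m1*m2 = 10.357102
tan(theta) = |1.359/10.357102| = 0.131214
theta = arctan(|1.359/10.357102|) = 7.4753 degrees (acute angle)

7.4753 degrees


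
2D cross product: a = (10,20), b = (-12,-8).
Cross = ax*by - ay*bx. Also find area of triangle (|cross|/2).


cross = 10*(-8) - 20*(-12) = -80 + 240 = 160
Triangle area = |160|/2 = 160/2 = 80.0000

cross = 160, triangle area = 80.0000


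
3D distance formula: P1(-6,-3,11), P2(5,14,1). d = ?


dx=11, dy=17, dz=-10
d = sqrt(121+289+100) = sqrt(510) = 22.5832

22.5832


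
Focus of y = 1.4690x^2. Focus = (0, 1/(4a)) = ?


a = 1.4690
4a = 5.8760
focus = (0, 1/5.8760) = (0, 0.1702)

Focus = (0, 0.1702)


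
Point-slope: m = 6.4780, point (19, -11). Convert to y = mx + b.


y + 11 = 6.4780(x - 19)
y = 6.4780x - 11 - 6.4780*19
y = 6.4780x - 134.0820

y = 6.4780x - 134.0820


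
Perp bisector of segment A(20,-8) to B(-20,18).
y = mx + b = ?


Midpoint = (0, 5)
Slope of AB = dy/dx = 26/(-40) = -0.6500
Perp slope = -dx/dy = 40/26 = 1.5385
b = My - (perp slope)*Mx = 5 + (-40*0)/26 = 5 + 0 = 5.0000

y = 1.5385x + 5.0000


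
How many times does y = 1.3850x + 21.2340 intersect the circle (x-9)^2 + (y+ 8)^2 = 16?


Substitute y = 1.3850x + 21.2340: (x-9)^2 + (1.3850x+21.2340+ 8)^2 = 16
Expand to Ax^2 + Bx + C = 0, where b-k = 29.234
A = 1+m^2 = 2.918225
B = 2(m(b-k) - h) = 2(1.3850*29.234 - 9) = 62.97818
C = h^2 + (b-k)^2 - r^2 = 81 + 854.626756 - 16 = 919.626756
disc = B^2-4AC = 3966.2512 - 10734.7112 = -6768.4600
disc < 0

0 intersection points


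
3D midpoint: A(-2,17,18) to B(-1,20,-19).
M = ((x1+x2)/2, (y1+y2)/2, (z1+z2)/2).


Mx = (-2- 1)/2 = -1.5000
My = (17+20)/2 = 18.5000
Mz = (18- 19)/2 = -0.5000

M = (-1.5000, 18.5000, -0.5000)


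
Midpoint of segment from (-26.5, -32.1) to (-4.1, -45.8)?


Mx = (-26.5 - 4.1)/2 = -30.6/2 = -15.3000
My = (-32.1 - 45.8)/2 = -77.9/2 = -38.9500

(-15.3000, -38.9500)


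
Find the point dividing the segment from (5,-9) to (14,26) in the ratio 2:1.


Px = (2*14 + 1*5)/3 = 33/3 = 11.0000
Py = (2*26 + 1*(-9))/3 = 43/3 = 14.3333

P = (11.0000, 14.3333)


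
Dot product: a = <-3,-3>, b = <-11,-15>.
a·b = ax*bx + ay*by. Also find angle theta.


a·b = -3*(-11) - 3*(-15) = 33 + 45 = 78
|a| = sqrt(9+9) = 4.2426
|b| = sqrt(121+225) = 18.6011
cos(theta) = 78/(sqrt(18)*sqrt(346)) = 78/sqrt(6228) = 0.988372
theta = arccos(78/sqrt(6228)) = 8.7462 degrees

a·b = 78, theta = 8.7462 deg


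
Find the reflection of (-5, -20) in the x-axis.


Reflection rule for x-axis: (x, -y)
(-5, -20) -> (-5, 20)

(-5, 20)


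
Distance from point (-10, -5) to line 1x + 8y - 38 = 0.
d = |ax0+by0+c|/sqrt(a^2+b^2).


|1*(-10) + 8*(-5) - 38| = |-88| = 88
sqrt(1 + 64) = sqrt(65) = 8.0623
d = 88/sqrt(65) = 10.9151

10.9151


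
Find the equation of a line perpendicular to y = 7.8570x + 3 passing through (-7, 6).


Perpendicular slope = -1/m1 = -1/7.8570 = -0.1273
b2 = y0 - m2*x0 = 6 - 7/7.8570 = 6 - 0.8909 = 5.1091

y = -0.1273x + 5.1091


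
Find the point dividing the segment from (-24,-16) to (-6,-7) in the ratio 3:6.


Px = (3*(-6) + 6*(-24))/9 = -162/9 = -18.0000
Py = (3*(-7) + 6*(-16))/9 = -117/9 = -13.0000

P = (-18.0000, -13.0000)


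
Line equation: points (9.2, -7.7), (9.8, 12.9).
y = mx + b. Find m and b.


m = (20.6)/(0.6) = 34.3333
b = y1 - m*x1 = -7.7 - (20.6*9.2)/(0.6) = -7.7 - 315.8667 = -323.5667

y = 34.3333x - 323.5667


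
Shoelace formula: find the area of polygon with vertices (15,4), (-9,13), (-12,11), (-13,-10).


sum(xi*y_{i+1}) = 15*13 - 9*11 - 12*(-10) - 13*4 = 164
sum(yi*x_{i+1}) = 4*(-9) + 13*(-12) + 11*(-13) - 10*15 = -485
Area = |164 + 485|/2 = 649/2 = 324.5000

324.5000 sq units


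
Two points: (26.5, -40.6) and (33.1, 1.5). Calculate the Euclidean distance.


dx = 33.1 - 26.5 = 6.6
dy = 1.5 + 40.6 = 42.1
d = sqrt(43.56 + 1772.41) = sqrt(1815.97) = 42.6142

42.6142


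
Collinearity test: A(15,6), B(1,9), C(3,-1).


15*(9+ 1) + 1*(-1-6) + 3*(6-9)
= 150 - 7 - 9 = 134

No, not collinear (determinant = 134)


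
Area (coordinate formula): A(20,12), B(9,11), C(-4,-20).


20*(11+ 20) = 620
9*(-20-12) = -288
-4*(12-11) = -4
sum = 328
Area = |328|/2 = 164.0000

164.0000 sq units


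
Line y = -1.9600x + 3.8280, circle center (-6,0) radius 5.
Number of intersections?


Substitute y = -1.9600x + 3.8280: (x+ 6)^2 + (-1.9600x+3.8280-0)^2 = 25
Expand to Ax^2 + Bx + C = 0, where b-k = 3.828
A = 1+m^2 = 4.8416
B = 2(m(b-k) - h) = 2(-1.9600*3.828 + 6) = -3.00576
C = h^2 + (b-k)^2 - r^2 = 36 + 14.653584 - 25 = 25.653584
disc = B^2-4AC = 9.0346 - 496.8176 = -487.7830
disc < 0

0 intersection points


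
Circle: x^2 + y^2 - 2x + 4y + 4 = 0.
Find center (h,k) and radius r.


h = -D/2 = 2/2 = 1
k = -E/2 = -4/2 = -2
r^2 = h^2 + k^2 - F = 1 + 4 - 4 = 1
r = 1

Center (1, -2), radius = 1


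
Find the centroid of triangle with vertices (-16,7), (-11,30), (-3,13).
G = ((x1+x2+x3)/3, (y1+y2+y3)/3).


Gx = (-16- 11- 3)/3 = -30/3 = -10.0000
Gy = (7+30+13)/3 = 50/3 = 16.6667

G = (-10.0000, 16.6667)


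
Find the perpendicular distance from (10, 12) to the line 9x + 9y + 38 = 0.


|9*10 + 9*12 + 38| = |236| = 236
sqrt(81 + 81) = sqrt(162) = 12.7279
d = 236/sqrt(162) = 18.5419

18.5419


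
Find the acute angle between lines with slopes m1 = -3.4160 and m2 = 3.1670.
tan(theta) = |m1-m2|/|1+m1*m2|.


m1-m2 = -6.583
1+m1*m2 = -9.818472
tan(theta) = |-6.583/(-9.818472)| = 0.670471
theta = arctan(|-6.583/(-9.818472)|) = 33.8407 degrees (acute angle)

33.8407 degrees


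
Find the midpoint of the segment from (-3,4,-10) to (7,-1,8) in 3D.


Mx = (-3+7)/2 = 2.0000
My = (4- 1)/2 = 1.5000
Mz = (-10+8)/2 = -1.0000

M = (2.0000, 1.5000, -1.0000)


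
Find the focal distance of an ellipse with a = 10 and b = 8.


c^2 = 10^2 - 8^2 = 100 - 64 = 36
c = sqrt(36) = 6.0000

c = 6.0000


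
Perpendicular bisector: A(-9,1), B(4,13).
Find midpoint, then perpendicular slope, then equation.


Midpoint = (-2.5, 7)
Slope of AB = dy/dx = 12/13 = 0.9231
Perp slope = -dx/dy = -13/12 = -1.0833
b = My - (perp slope)*Mx = 7 + (13*(-2.5))/12 = 7 - 2.7083 = 4.2917

y = -1.0833x + 4.2917


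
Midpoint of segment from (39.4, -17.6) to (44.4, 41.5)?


Mx = (39.4 + 44.4)/2 = 83.8/2 = 41.9000
My = (-17.6 + 41.5)/2 = 23.9/2 = 11.9500

(41.9000, 11.9500)


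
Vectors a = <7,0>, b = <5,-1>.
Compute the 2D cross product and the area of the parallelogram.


cross = 7*(-1) - 0*5 = -7 - 0 = -7
Parallelogram area = |-7| = 7

cross = -7, parallelogram area = 7


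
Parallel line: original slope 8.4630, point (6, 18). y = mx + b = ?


Parallel lines have equal slopes.
m2 = 8.4630
b2 = 18 - 8.4630*6 = -32.7780

y = 8.4630x - 32.7780


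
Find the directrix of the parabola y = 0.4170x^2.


a = 0.4170
1/(4a) = 0.5995
directrix: y = -0.5995 = -0.5995

y = -0.5995


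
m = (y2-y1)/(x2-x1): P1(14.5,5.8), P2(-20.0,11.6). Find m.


dy = 11.6 - 5.8 = 5.8
dx = -20.0 - 14.5 = -34.5
m = 5.8/(-34.5) = -0.1681

m = -0.1681


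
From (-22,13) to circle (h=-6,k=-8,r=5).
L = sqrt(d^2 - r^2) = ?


d = sqrt((-22+ 6)^2 + (13+ 8)^2) = sqrt(256+441) = 26.4008
L = sqrt(697.0000 - 25) = sqrt(672.0000) = 25.9230

25.9230


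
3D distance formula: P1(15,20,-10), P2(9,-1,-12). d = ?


dx=-6, dy=-21, dz=-2
d = sqrt(36+441+4) = sqrt(481) = 21.9317

21.9317


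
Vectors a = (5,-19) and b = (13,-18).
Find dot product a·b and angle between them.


a·b = 5*13 - 19*(-18) = 65 + 342 = 407
|a| = sqrt(25+361) = 19.6469
|b| = sqrt(169+324) = 22.2036
cos(theta) = 407/(sqrt(386)*sqrt(493)) = 407/sqrt(190298) = 0.932991
theta = arccos(407/sqrt(190298)) = 21.0941 degrees

a·b = 407, theta = 21.0941 deg


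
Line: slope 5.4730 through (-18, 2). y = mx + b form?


y - 2 = 5.4730(x + 18)
y = 5.4730x + 2 - 5.4730*(-18)
y = 5.4730x + 100.5140

y = 5.4730x + 100.5140


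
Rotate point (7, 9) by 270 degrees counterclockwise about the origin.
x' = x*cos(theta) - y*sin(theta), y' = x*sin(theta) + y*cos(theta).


cos(270) = 0, sin(270) = -1
x' = 7*0 - 9*(-1) = 9
y' = 7*(-1) + 9*0 = -7

(9, -7)


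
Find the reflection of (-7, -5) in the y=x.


Reflection rule for y=x: (y, x)
(-7, -5) -> (-5, -7)

(-5, -7)


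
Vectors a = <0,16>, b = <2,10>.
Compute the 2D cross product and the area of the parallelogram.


cross = 0*10 - 16*2 = 0 - 32 = -32
Parallelogram area = |-32| = 32

cross = -32, parallelogram area = 32


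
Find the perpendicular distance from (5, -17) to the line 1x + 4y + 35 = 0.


|1*5 + 4*(-17) + 35| = |-28| = 28
sqrt(1 + 16) = sqrt(17) = 4.1231
d = 28/sqrt(17) = 6.7910

6.7910


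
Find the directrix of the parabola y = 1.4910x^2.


a = 1.4910
1/(4a) = 0.1677
directrix: y = -0.1677 = -0.1677

y = -0.1677


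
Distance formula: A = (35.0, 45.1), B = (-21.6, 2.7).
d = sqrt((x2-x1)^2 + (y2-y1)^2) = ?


dx = -21.6 - 35.0 = -56.6
dy = 2.7 - 45.1 = -42.4
d = sqrt(3203.56 + 1797.76) = sqrt(5001.32) = 70.7200

70.7200


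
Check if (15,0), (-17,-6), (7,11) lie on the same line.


15*(-6-11) - 17*(11-0) + 7*(0+ 6)
= -255 - 187 + 42 = -400

No, not collinear (determinant = -400)


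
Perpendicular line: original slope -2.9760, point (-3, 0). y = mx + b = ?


Perpendicular slope = -1/m1 = -1/(-2.9760) = 0.3360
b2 = y0 - m2*x0 = 0 - 3/(-2.9760) = 0 + 1.0081 = 1.0081

y = 0.3360x + 1.0081


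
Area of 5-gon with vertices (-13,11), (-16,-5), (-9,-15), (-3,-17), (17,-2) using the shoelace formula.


sum(xi*y_{i+1}) = -13*(-5) - 16*(-15) - 9*(-17) - 3*(-2) + 17*11 = 651
sum(yi*x_{i+1}) = 11*(-16) - 5*(-9) - 15*(-3) - 17*17 - 2*(-13) = -349
Area = |651 + 349|/2 = 1000/2 = 500.0000

500.0000 sq units


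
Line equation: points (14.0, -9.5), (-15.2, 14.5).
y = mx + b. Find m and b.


m = (24.0)/(-29.2) = -0.8219
b = y1 - m*x1 = -9.5 - (24.0*14.0)/(-29.2) = -9.5 + 11.5068 = 2.0068

y = -0.8219x + 2.0068


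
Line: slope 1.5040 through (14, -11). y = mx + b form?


y + 11 = 1.5040(x - 14)
y = 1.5040x - 11 - 1.5040*14
y = 1.5040x - 32.0560

y = 1.5040x - 32.0560


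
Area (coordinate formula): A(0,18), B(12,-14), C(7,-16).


0*(-14+ 16) = 0
12*(-16-18) = -408
7*(18+ 14) = 224
sum = -184
Area = |-184|/2 = 92.0000

92.0000 sq units


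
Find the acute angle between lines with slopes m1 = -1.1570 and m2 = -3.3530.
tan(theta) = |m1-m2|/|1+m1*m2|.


m1-m2 = 2.196
1+m1*m2 = 4.879421
tan(theta) = |2.196/4.879421| = 0.450053
theta = arctan(|2.196/4.879421|) = 24.2303 degrees (acute angle)

24.2303 degrees


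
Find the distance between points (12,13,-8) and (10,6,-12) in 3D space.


dx=-2, dy=-7, dz=-4
d = sqrt(4+49+16) = sqrt(69) = 8.3066

8.3066


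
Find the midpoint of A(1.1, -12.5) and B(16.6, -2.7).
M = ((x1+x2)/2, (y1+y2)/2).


Mx = (1.1 + 16.6)/2 = 17.7/2 = 8.8500
My = (-12.5 - 2.7)/2 = -15.2/2 = -7.6000

(8.8500, -7.6000)


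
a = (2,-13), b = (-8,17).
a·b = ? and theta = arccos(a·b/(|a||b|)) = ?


a·b = 2*(-8) - 13*17 = -16 - 221 = -237
|a| = sqrt(4+169) = 13.1529
|b| = sqrt(64+289) = 18.7883
cos(theta) = -237/(sqrt(173)*sqrt(353)) = -237/sqrt(61069) = -0.959043
theta = arccos(-237/sqrt(61069)) = 163.5450 degrees

a·b = -237, theta = 163.5450 deg


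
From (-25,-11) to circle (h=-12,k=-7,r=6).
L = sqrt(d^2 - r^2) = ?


d = sqrt((-25+ 12)^2 + (-11+ 7)^2) = sqrt(169+16) = 13.6015
L = sqrt(185.0000 - 36) = sqrt(149.0000) = 12.2066

12.2066


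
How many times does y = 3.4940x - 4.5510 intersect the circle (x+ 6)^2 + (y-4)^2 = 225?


Substitute y = 3.4940x - 4.5510: (x+ 6)^2 + (3.4940x- 4.5510-4)^2 = 225
Expand to Ax^2 + Bx + C = 0, where b-k = -8.551
A = 1+m^2 = 13.208036
B = 2(m(b-k) - h) = 2(3.4940*(-8.551) + 6) = -47.754388
C = h^2 + (b-k)^2 - r^2 = 36 + 73.119601 - 225 = -115.880399
disc = B^2-4AC = 2280.4816 + 6122.2099 = 8402.6915
disc > 0

2 intersection points


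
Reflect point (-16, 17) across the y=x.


Reflection rule for y=x: (y, x)
(-16, 17) -> (17, -16)

(17, -16)


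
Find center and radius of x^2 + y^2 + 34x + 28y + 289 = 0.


h = -D/2 = -34/2 = -17
k = -E/2 = -28/2 = -14
r^2 = h^2 + k^2 - F = 289 + 196 - 289 = 196
r = 14

Center (-17, -14), radius = 14


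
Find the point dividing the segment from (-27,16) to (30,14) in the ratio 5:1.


Px = (5*30 + 1*(-27))/6 = 123/6 = 20.5000
Py = (5*14 + 1*16)/6 = 86/6 = 14.3333

P = (20.5000, 14.3333)


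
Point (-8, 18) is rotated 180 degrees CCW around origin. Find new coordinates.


cos(180) = -1, sin(180) = 0
x' = -8*(-1) - 18*0 = 8
y' = -8*0 + 18*(-1) = -18

(8, -18)


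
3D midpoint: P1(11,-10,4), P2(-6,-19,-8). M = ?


Mx = (11- 6)/2 = 2.5000
My = (-10- 19)/2 = -14.5000
Mz = (4- 8)/2 = -2.0000

M = (2.5000, -14.5000, -2.0000)


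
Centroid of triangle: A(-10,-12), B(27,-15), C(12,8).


Gx = (-10+27+12)/3 = 29/3 = 9.6667
Gy = (-12- 15+8)/3 = -19/3 = -6.3333

G = (9.6667, -6.3333)


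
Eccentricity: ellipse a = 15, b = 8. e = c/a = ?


c = sqrt(225-64) = sqrt(161) = 12.6886
e = c/a = sqrt(161)/15 = 0.8459

e = 0.8459


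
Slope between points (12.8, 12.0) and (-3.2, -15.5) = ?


dy = -15.5 - 12.0 = -27.5
dx = -3.2 - 12.8 = -16.0
m = -27.5/(-16.0) = 1.7188

m = 1.7188


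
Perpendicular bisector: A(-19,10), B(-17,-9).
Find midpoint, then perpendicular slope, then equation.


Midpoint = (-18, 0.5)
Slope of AB = dy/dx = -19/2 = -9.5000
Perp slope = -dx/dy = 2/19 = 0.1053
b = My - (perp slope)*Mx = 0.5 + (2*(-18))/(-19) = 0.5 + 1.8947 = 2.3947

y = 0.1053x + 2.3947


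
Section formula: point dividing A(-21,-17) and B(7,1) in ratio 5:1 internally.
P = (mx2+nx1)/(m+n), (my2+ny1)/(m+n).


Px = (5*7 + 1*(-21))/6 = 14/6 = 2.3333
Py = (5*1 + 1*(-17))/6 = -12/6 = -2.0000

P = (2.3333, -2.0000)


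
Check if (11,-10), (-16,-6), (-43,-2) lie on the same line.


11*(-6+ 2) - 16*(-2+ 10) - 43*(-10+ 6)
= -44 - 128 + 172 = 0

Yes, collinear (determinant = 0)


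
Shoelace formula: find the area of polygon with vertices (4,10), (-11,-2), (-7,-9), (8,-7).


sum(xi*y_{i+1}) = 4*(-2) - 11*(-9) - 7*(-7) + 8*10 = 220
sum(yi*x_{i+1}) = 10*(-11) - 2*(-7) - 9*8 - 7*4 = -196
Area = |220 + 196|/2 = 416/2 = 208.0000

208.0000 sq units


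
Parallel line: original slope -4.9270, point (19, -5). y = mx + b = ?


Parallel lines have equal slopes.
m2 = -4.9270
b2 = -5 + 4.9270*19 = 88.6130

y = -4.9270x + 88.6130


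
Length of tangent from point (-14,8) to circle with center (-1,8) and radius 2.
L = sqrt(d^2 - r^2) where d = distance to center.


d = sqrt((-14+ 1)^2 + (8-8)^2) = sqrt(169+0) = 13.0000
L = sqrt(169.0000 - 4) = sqrt(165.0000) = 12.8452

12.8452


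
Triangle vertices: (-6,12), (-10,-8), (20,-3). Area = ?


-6*(-8+ 3) = 30
-10*(-3-12) = 150
20*(12+ 8) = 400
sum = 580
Area = |580|/2 = 290.0000

290.0000 sq units


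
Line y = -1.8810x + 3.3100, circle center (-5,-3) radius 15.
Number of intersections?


Substitute y = -1.8810x + 3.3100: (x+ 5)^2 + (-1.8810x+3.3100+ 3)^2 = 225
Expand to Ax^2 + Bx + C = 0, where b-k = 6.31
A = 1+m^2 = 4.538161
B = 2(m(b-k) - h) = 2(-1.8810*6.31 + 5) = -13.73822
C = h^2 + (b-k)^2 - r^2 = 25 + 39.8161 - 225 = -160.1839
disc = B^2-4AC = 188.7387 + 2907.7613 = 3096.5000
disc > 0

2 intersection points


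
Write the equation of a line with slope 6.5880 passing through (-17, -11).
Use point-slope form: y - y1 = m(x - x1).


y + 11 = 6.5880(x + 17)
y = 6.5880x - 11 - 6.5880*(-17)
y = 6.5880x + 100.9960

y = 6.5880x + 100.9960


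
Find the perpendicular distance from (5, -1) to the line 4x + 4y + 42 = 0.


|4*5 + 4*(-1) + 42| = |58| = 58
sqrt(16 + 16) = sqrt(32) = 5.6569
d = 58/sqrt(32) = 10.2530

10.2530


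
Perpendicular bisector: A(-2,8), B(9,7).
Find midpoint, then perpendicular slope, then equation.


Midpoint = (3.5, 7.5)
Slope of AB = dy/dx = -1/11 = -0.0909
Perp slope = -dx/dy = 11/1 = 11.0000
b = My - (perp slope)*Mx = 7.5 + (11*3.5)/(-1) = 7.5 - 38.5000 = -31.0000

y = 11.0000x - 31.0000


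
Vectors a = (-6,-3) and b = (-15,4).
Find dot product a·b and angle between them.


a·b = -6*(-15) - 3*4 = 90 - 12 = 78
|a| = sqrt(36+9) = 6.7082
|b| = sqrt(225+16) = 15.5242
cos(theta) = 78/(sqrt(45)*sqrt(241)) = 78/sqrt(10845) = 0.748997
theta = arccos(78/sqrt(10845)) = 41.4965 degrees

a·b = 78, theta = 41.4965 deg


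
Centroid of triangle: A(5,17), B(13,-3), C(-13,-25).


Gx = (5+13- 13)/3 = 5/3 = 1.6667
Gy = (17- 3- 25)/3 = -11/3 = -3.6667

G = (1.6667, -3.6667)


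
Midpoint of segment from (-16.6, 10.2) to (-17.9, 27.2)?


Mx = (-16.6 - 17.9)/2 = -34.5/2 = -17.2500
My = (10.2 + 27.2)/2 = 37.4/2 = 18.7000

(-17.2500, 18.7000)


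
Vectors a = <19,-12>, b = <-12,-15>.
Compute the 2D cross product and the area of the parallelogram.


cross = 19*(-15) + 12*(-12) = -285 - 144 = -429
Parallelogram area = |-429| = 429

cross = -429, parallelogram area = 429


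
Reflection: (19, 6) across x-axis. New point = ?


Reflection rule for x-axis: (x, -y)
(19, 6) -> (19, -6)

(19, -6)


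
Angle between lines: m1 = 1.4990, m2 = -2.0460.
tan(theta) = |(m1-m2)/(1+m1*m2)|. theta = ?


m1-m2 = 3.545
1+m1*m2 = -2.066954
tan(theta) = |3.545/(-2.066954)| = 1.715084
theta = arctan(|3.545/(-2.066954)|) = 59.7552 degrees (acute angle)

59.7552 degrees


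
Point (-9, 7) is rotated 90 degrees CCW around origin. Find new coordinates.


cos(90) = 0, sin(90) = 1
x' = -9*0 - 7*1 = -7
y' = -9*1 + 7*0 = -9

(-7, -9)


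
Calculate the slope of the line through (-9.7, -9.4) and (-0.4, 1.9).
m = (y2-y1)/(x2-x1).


dy = 1.9 + 9.4 = 11.3
dx = -0.4 + 9.7 = 9.3
m = 11.3/9.3 = 1.2151

m = 1.2151


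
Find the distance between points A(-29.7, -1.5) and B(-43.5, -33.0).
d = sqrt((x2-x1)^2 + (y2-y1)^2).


dx = -43.5 + 29.7 = -13.8
dy = -33.0 + 1.5 = -31.5
d = sqrt(190.44 + 992.25) = sqrt(1182.69) = 34.3903

34.3903


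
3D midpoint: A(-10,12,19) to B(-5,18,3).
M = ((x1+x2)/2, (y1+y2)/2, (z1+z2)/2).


Mx = (-10- 5)/2 = -7.5000
My = (12+18)/2 = 15.0000
Mz = (19+3)/2 = 11.0000

M = (-7.5000, 15.0000, 11.0000)


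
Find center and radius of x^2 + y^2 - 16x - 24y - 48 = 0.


h = -D/2 = 16/2 = 8
k = -E/2 = 24/2 = 12
r^2 = h^2 + k^2 - F = 64 + 144 + 48 = 256
r = 16

Center (8, 12), radius = 16


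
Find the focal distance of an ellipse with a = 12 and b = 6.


c^2 = 12^2 - 6^2 = 144 - 36 = 108
c = sqrt(108) = 10.3923

c = 10.3923


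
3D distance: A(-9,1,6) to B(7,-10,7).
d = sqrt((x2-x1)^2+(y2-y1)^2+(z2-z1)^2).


dx=16, dy=-11, dz=1
d = sqrt(256+121+1) = sqrt(378) = 19.4422

19.4422


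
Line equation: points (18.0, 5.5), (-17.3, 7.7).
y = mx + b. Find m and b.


m = (2.2)/(-35.3) = -0.0623
b = y1 - m*x1 = 5.5 - (2.2*18.0)/(-35.3) = 5.5 + 1.1218 = 6.6218

y = -0.0623x + 6.6218


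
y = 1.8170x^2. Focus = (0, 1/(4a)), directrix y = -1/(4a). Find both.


a = 1.8170
1/(4a) = 0.1376
Focus = (0, 0.1376)
Directrix: y = -0.1376

Focus = (0, 0.1376), Directrix: y = -0.1376


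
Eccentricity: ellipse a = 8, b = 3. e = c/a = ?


c = sqrt(64-9) = sqrt(55) = 7.4162
e = c/a = sqrt(55)/8 = 0.9270

e = 0.9270


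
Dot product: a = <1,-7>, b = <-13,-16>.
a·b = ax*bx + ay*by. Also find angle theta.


a·b = 1*(-13) - 7*(-16) = -13 + 112 = 99
|a| = sqrt(1+49) = 7.0711
|b| = sqrt(169+256) = 20.6155
cos(theta) = 99/(sqrt(50)*sqrt(425)) = 99/sqrt(21250) = 0.679134
theta = arccos(99/sqrt(21250)) = 47.2240 degrees

a·b = 99, theta = 47.2240 deg


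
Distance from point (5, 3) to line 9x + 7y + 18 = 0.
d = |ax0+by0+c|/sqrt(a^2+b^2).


|9*5 + 7*3 + 18| = |84| = 84
sqrt(81 + 49) = sqrt(130) = 11.4018
d = 84/sqrt(130) = 7.3673

7.3673


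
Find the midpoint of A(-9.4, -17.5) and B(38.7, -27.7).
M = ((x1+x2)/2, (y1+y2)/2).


Mx = (-9.4 + 38.7)/2 = 29.3/2 = 14.6500
My = (-17.5 - 27.7)/2 = -45.2/2 = -22.6000

(14.6500, -22.6000)


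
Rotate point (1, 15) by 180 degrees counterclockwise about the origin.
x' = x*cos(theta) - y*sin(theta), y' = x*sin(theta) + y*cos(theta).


cos(180) = -1, sin(180) = 0
x' = 1*(-1) - 15*0 = -1
y' = 1*0 + 15*(-1) = -15

(-1, -15)


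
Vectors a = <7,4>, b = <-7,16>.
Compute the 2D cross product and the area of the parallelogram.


cross = 7*16 - 4*(-7) = 112 + 28 = 140
Parallelogram area = |140| = 140

cross = 140, parallelogram area = 140


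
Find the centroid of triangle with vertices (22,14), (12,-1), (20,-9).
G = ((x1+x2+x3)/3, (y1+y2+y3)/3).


Gx = (22+12+20)/3 = 54/3 = 18.0000
Gy = (14- 1- 9)/3 = 4/3 = 1.3333

G = (18.0000, 1.3333)


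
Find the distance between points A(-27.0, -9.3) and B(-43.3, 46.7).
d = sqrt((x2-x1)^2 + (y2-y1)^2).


dx = -43.3 + 27.0 = -16.3
dy = 46.7 + 9.3 = 56.0
d = sqrt(265.69 + 3136.0) = sqrt(3401.69) = 58.3240

58.3240


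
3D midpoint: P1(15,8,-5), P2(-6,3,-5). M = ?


Mx = (15- 6)/2 = 4.5000
My = (8+3)/2 = 5.5000
Mz = (-5- 5)/2 = -5.0000

M = (4.5000, 5.5000, -5.0000)


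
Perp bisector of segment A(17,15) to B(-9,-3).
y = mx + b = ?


Midpoint = (4, 6)
Slope of AB = dy/dx = -18/(-26) = 0.6923
Perp slope = -dx/dy = -26/18 = -1.4444
b = My - (perp slope)*Mx = 6 + (-26*4)/(-18) = 6 + 5.7778 = 11.7778

y = -1.4444x + 11.7778


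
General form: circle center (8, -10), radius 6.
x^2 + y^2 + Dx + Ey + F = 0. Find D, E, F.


(x-8)^2 + (y+ 10)^2 = 6^2
D = -2h = -16, E = -2k = 20
F = h^2+k^2-r^2 = 64+100-36 = 128

D = -16, E = 20, F = 128


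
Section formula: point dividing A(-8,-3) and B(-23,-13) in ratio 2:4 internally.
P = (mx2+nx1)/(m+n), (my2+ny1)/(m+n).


Px = (2*(-23) + 4*(-8))/6 = -78/6 = -13.0000
Py = (2*(-13) + 4*(-3))/6 = -38/6 = -6.3333

P = (-13.0000, -6.3333)


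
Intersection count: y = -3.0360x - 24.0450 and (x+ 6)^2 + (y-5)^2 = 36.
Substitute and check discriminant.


Substitute y = -3.0360x - 24.0450: (x+ 6)^2 + (-3.0360x- 24.0450-5)^2 = 36
Expand to Ax^2 + Bx + C = 0, where b-k = -29.045
A = 1+m^2 = 10.217296
B = 2(m(b-k) - h) = 2(-3.0360*(-29.045) + 6) = 188.36124
C = h^2 + (b-k)^2 - r^2 = 36 + 843.612025 - 36 = 843.612025
disc = B^2-4AC = 35479.9567 - 34477.7351 = 1002.2216
disc > 0

2 intersection points


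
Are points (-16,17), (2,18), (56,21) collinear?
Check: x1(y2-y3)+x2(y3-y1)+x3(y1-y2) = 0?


-16*(18-21) + 2*(21-17) + 56*(17-18)
= 48 + 8 - 56 = 0

Yes, collinear (determinant = 0)


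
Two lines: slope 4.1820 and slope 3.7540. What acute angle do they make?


m1-m2 = 0.428
1+m1*m2 = 16.699228
tan(theta) = |0.428/16.699228| = 0.025630
theta = arctan(|0.428/16.699228|) = 1.4682 degrees (acute angle)

1.4682 degrees


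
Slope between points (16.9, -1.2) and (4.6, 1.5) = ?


dy = 1.5 + 1.2 = 2.7
dx = 4.6 - 16.9 = -12.3
m = 2.7/(-12.3) = -0.2195

m = -0.2195


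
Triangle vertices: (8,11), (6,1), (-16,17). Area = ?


8*(1-17) = -128
6*(17-11) = 36
-16*(11-1) = -160
sum = -252
Area = |-252|/2 = 126.0000

126.0000 sq units


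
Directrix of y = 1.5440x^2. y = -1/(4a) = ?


a = 1.5440
1/(4a) = 0.1619
directrix: y = -0.1619 = -0.1619

y = -0.1619


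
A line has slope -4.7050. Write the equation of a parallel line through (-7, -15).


Parallel lines have equal slopes.
m2 = -4.7050
b2 = -15 + 4.7050*(-7) = -47.9350

y = -4.7050x - 47.9350


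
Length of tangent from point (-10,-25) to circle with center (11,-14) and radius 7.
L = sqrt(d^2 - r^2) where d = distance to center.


d = sqrt((-10-11)^2 + (-25+ 14)^2) = sqrt(441+121) = 23.7065
L = sqrt(562.0000 - 49) = sqrt(513.0000) = 22.6495

22.6495


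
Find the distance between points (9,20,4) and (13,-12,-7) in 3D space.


dx=4, dy=-32, dz=-11
d = sqrt(16+1024+121) = sqrt(1161) = 34.0735

34.0735


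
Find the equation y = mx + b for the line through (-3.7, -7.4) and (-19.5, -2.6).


m = (4.8)/(-15.8) = -0.3038
b = y1 - m*x1 = -7.4 - (4.8*(-3.7))/(-15.8) = -7.4 - 1.1241 = -8.5241

y = -0.3038x - 8.5241


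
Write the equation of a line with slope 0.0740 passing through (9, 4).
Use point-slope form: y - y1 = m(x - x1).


y - 4 = 0.0740(x - 9)
y = 0.0740x + 4 - 0.0740*9
y = 0.0740x + 3.3340

y = 0.0740x + 3.3340


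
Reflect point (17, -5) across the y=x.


Reflection rule for y=x: (y, x)
(17, -5) -> (-5, 17)

(-5, 17)


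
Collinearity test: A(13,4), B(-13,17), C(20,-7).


13*(17+ 7) - 13*(-7-4) + 20*(4-17)
= 312 + 143 - 260 = 195

No, not collinear (determinant = 195)


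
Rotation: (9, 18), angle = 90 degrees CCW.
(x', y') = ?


cos(90) = 0, sin(90) = 1
x' = 9*0 - 18*1 = -18
y' = 9*1 + 18*0 = 9

(-18, 9)


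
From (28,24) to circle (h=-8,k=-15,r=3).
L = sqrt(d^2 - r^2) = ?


d = sqrt((28+ 8)^2 + (24+ 15)^2) = sqrt(1296+1521) = 53.0754
L = sqrt(2817.0000 - 9) = sqrt(2808.0000) = 52.9906

52.9906


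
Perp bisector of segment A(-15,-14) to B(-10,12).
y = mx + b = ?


Midpoint = (-12.5, -1)
Slope of AB = dy/dx = 26/5 = 5.2000
Perp slope = -dx/dy = -5/26 = -0.1923
b = My - (perp slope)*Mx = -1 + (5*(-12.5))/26 = -1 - 2.4038 = -3.4038

y = -0.1923x - 3.4038


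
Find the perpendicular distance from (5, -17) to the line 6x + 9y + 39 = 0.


|6*5 + 9*(-17) + 39| = |-84| = 84
sqrt(36 + 81) = sqrt(117) = 10.8167
d = 84/sqrt(117) = 7.7658

7.7658


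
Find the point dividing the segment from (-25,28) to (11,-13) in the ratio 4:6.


Px = (4*11 + 6*(-25))/10 = -106/10 = -10.6000
Py = (4*(-13) + 6*28)/10 = 116/10 = 11.6000

P = (-10.6000, 11.6000)


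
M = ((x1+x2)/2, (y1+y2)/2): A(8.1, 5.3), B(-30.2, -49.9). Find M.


Mx = (8.1 - 30.2)/2 = -22.1/2 = -11.0500
My = (5.3 - 49.9)/2 = -44.6/2 = -22.3000

(-11.0500, -22.3000)


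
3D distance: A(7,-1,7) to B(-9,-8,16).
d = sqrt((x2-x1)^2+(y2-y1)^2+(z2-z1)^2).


dx=-16, dy=-7, dz=9
d = sqrt(256+49+81) = sqrt(386) = 19.6469

19.6469


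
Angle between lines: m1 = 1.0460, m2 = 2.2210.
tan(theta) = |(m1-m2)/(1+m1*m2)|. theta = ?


m1-m2 = -1.175
1+m1*m2 = 3.323166
tan(theta) = |-1.175/3.323166| = 0.353578
theta = arctan(|-1.175/3.323166|) = 19.4725 degrees (acute angle)

19.4725 degrees


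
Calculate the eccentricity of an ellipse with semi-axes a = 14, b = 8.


c = sqrt(196-64) = sqrt(132) = 11.4891
e = c/a = sqrt(132)/14 = 0.8207

e = 0.8207


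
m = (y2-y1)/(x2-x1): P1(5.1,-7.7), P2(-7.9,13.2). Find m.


dy = 13.2 + 7.7 = 20.9
dx = -7.9 - 5.1 = -13.0
m = 20.9/(-13.0) = -1.6077

m = -1.6077


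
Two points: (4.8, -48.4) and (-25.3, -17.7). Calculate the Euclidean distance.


dx = -25.3 - 4.8 = -30.1
dy = -17.7 + 48.4 = 30.7
d = sqrt(906.01 + 942.49) = sqrt(1848.5) = 42.9942

42.9942


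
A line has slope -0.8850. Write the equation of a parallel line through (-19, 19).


Parallel lines have equal slopes.
m2 = -0.8850
b2 = 19 + 0.8850*(-19) = 2.1850

y = -0.8850x + 2.1850


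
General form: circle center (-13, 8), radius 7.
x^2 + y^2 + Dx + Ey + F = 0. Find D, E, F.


(x+ 13)^2 + (y-8)^2 = 7^2
D = -2h = 26, E = -2k = -16
F = h^2+k^2-r^2 = 169+64-49 = 184

D = 26, E = -16, F = 184


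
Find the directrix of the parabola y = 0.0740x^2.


a = 0.0740
1/(4a) = 3.3784
directrix: y = -3.3784 = -3.3784

y = -3.3784


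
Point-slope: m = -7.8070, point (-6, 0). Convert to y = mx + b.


y - 0 = -7.8070(x + 6)
y = -7.8070x + 0 + 7.8070*(-6)
y = -7.8070x - 46.8420

y = -7.8070x - 46.8420


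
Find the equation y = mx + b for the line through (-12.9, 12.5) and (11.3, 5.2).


m = (-7.3)/(24.2) = -0.3017
b = y1 - m*x1 = 12.5 - (-7.3*(-12.9))/(24.2) = 12.5 - 3.8913 = 8.6087

y = -0.3017x + 8.6087


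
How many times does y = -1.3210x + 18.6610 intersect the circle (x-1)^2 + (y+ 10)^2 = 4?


Substitute y = -1.3210x + 18.6610: (x-1)^2 + (-1.3210x+18.6610+ 10)^2 = 4
Expand to Ax^2 + Bx + C = 0, where b-k = 28.661
A = 1+m^2 = 2.745041
B = 2(m(b-k) - h) = 2(-1.3210*28.661 - 1) = -77.722362
C = h^2 + (b-k)^2 - r^2 = 1 + 821.452921 - 4 = 818.452921
disc = B^2-4AC = 6040.7656 - 8986.7473 = -2945.9817
disc < 0

0 intersection points


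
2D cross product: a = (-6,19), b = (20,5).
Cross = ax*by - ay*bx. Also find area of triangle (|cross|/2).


cross = -6*5 - 19*20 = -30 - 380 = -410
Triangle area = |-410|/2 = 410/2 = 205.0000

cross = -410, triangle area = 205.0000


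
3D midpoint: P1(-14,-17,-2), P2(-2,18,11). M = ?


Mx = (-14- 2)/2 = -8.0000
My = (-17+18)/2 = 0.5000
Mz = (-2+11)/2 = 4.5000

M = (-8.0000, 0.5000, 4.5000)


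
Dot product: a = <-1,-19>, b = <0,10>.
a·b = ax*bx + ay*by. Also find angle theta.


a·b = -1*0 - 19*10 = 0 - 190 = -190
|a| = sqrt(1+361) = 19.0263
|b| = sqrt(0+100) = 10.0000
cos(theta) = -190/(sqrt(362)*sqrt(100)) = -190/sqrt(36200) = -0.998618
theta = arccos(-190/sqrt(36200)) = 176.9872 degrees

a·b = -190, theta = 176.9872 deg


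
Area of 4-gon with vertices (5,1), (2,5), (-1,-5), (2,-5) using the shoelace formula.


sum(xi*y_{i+1}) = 5*5 + 2*(-5) - 1*(-5) + 2*1 = 22
sum(yi*x_{i+1}) = 1*2 + 5*(-1) - 5*2 - 5*5 = -38
Area = |22 + 38|/2 = 60/2 = 30.0000

30.0000 sq units


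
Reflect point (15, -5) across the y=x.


Reflection rule for y=x: (y, x)
(15, -5) -> (-5, 15)

(-5, 15)


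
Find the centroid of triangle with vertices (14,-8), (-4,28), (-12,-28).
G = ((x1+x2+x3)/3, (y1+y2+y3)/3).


Gx = (14- 4- 12)/3 = -2/3 = -0.6667
Gy = (-8+28- 28)/3 = -8/3 = -2.6667

G = (-0.6667, -2.6667)


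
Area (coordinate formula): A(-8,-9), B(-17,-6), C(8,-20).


-8*(-6+ 20) = -112
-17*(-20+ 9) = 187
8*(-9+ 6) = -24
sum = 51
Area = |51|/2 = 25.5000

25.5000 sq units


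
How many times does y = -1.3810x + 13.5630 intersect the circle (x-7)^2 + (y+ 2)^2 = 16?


Substitute y = -1.3810x + 13.5630: (x-7)^2 + (-1.3810x+13.5630+ 2)^2 = 16
Expand to Ax^2 + Bx + C = 0, where b-k = 15.563
A = 1+m^2 = 2.907161
B = 2(m(b-k) - h) = 2(-1.3810*15.563 - 7) = -56.985006
C = h^2 + (b-k)^2 - r^2 = 49 + 242.206969 - 16 = 275.206969
disc = B^2-4AC = 3247.2909 - 3200.2839 = 47.0070
disc > 0

2 intersection points


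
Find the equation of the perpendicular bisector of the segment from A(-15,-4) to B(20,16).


Midpoint = (2.5, 6)
Slope of AB = dy/dx = 20/35 = 0.5714
Perp slope = -dx/dy = -35/20 = -1.7500
b = My - (perp slope)*Mx = 6 + (35*2.5)/20 = 6 + 4.3750 = 10.3750

y = -1.7500x + 10.3750
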